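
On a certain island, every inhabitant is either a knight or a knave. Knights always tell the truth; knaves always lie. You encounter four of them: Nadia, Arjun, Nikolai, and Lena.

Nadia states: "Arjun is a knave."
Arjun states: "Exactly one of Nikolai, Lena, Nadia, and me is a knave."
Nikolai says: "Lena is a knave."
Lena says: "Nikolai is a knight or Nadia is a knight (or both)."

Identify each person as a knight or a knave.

Consider Nadia. Suppose Nadia is a knave.
Then no assignment of the remaining roles makes every statement match its speaker's type — contradiction.
So Nadia is a knight.
With that fixed, Lena's statement is true, so Lena is a knight.
With that fixed, Nikolai's statement is false, so Nikolai is a knave.
Consider Arjun. Suppose Arjun is a knight.
Then Nadia's statement comes out false, contradicting Nadia being a knight.
So Arjun is a knave.

Nadia: knight, Arjun: knave, Nikolai: knave, Lena: knight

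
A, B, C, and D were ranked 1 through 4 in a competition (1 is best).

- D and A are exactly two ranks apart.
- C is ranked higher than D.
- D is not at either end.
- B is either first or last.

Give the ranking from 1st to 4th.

From clues 1–2: A is in {1,2,4}.
From clues 1–3: A is in {1,4}.
From clues 1–4: A → rank 1, C → rank 2, D → rank 3, B → rank 4.

A, C, D, B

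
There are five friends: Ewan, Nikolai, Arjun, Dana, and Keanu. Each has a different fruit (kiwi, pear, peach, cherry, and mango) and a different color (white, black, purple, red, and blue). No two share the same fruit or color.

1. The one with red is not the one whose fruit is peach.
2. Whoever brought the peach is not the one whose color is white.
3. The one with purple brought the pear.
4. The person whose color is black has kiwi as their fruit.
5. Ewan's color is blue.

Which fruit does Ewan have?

peach

With clues 1–5, cherry, kiwi, mango, and pear are impossible for Ewan's fruit.
That leaves peach.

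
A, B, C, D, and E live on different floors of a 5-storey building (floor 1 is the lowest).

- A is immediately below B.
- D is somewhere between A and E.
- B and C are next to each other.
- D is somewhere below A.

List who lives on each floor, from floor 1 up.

E, D, A, B, C

From clue 1: A is in {1,2,3,4}.
From clues 1–2: D is in {2,3,4}.
From clues 1–3: A is in {1,3}.
From clues 1–4: E → floor 1, D → floor 2, A → floor 3, B → floor 4, C → floor 5.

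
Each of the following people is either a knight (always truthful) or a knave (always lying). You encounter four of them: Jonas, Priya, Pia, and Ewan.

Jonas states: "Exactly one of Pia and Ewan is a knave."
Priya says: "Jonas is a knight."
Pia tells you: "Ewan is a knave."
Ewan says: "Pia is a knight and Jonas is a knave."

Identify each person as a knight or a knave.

Jonas: knight, Priya: knight, Pia: knight, Ewan: knave

Consider Jonas. Suppose Jonas is a knave.
Then no assignment of the remaining roles makes every statement match its speaker's type — contradiction.
So Jonas is a knight.
With that fixed, Priya's statement is true, so Priya is a knight.
With that fixed, Ewan's statement is false, so Ewan is a knave.
With that fixed, Pia's statement is true, so Pia is a knight.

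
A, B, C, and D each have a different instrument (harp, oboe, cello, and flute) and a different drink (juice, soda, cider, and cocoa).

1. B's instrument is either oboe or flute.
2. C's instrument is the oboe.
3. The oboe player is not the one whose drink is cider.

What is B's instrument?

flute

Clue 1 rules out cello and harp for B's instrument.
With clues 1–2, oboe is impossible for B's instrument.
That leaves flute.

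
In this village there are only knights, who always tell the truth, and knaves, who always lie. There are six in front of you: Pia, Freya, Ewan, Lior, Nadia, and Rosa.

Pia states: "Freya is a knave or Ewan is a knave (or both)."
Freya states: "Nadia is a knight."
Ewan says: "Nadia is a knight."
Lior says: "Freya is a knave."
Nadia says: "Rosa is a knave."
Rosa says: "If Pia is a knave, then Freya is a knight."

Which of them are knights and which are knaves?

Consider Pia. Suppose Pia is a knave.
Then no assignment of the remaining roles makes every statement match its speaker's type — contradiction.
So Pia is a knight.
With that fixed, Rosa's statement is true, so Rosa is a knight.
With that fixed, Nadia's statement is false, so Nadia is a knave.
With that fixed, Freya's statement is false, so Freya is a knave.
With that fixed, Ewan's statement is false, so Ewan is a knave.
With that fixed, Lior's statement is true, so Lior is a knight.

Pia: knight, Freya: knave, Ewan: knave, Lior: knight, Nadia: knave, Rosa: knight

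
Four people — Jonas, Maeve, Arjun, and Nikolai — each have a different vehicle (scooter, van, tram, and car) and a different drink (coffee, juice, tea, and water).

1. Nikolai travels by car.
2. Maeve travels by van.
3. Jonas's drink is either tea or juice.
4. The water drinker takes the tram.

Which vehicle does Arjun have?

Clue 1 rules out car for Arjun's vehicle.
With clues 1–2, van is impossible for Arjun's vehicle.
With clues 1–4, scooter is impossible for Arjun's vehicle.
That leaves tram.

tram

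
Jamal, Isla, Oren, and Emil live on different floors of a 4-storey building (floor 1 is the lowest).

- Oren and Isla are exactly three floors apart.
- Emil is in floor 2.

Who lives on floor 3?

Jamal

With clue 1, Isla and Oren are ruled out for floor 3.
With clues 1–2, Emil is ruled out for floor 3.
So floor 3 is Jamal.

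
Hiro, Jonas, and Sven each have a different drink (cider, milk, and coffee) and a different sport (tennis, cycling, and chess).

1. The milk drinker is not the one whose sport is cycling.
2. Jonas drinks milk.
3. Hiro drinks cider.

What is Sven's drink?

coffee

With clues 1–2, milk is impossible for Sven's drink.
With clues 1–3, cider is impossible for Sven's drink.
That leaves coffee.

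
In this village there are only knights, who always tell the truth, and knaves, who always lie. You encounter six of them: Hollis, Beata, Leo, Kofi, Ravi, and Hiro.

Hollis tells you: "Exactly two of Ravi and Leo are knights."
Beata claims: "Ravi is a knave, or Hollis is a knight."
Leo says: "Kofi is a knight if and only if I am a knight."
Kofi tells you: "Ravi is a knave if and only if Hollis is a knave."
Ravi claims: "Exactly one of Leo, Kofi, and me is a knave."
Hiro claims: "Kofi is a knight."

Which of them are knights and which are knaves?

Consider Hollis. Suppose Hollis is a knight.
Then no assignment of the remaining roles makes every statement match its speaker's type — contradiction.
So Hollis is a knave.
Consider Beata. Suppose Beata is a knave.
Then no assignment of the remaining roles makes every statement match its speaker's type — contradiction.
So Beata is a knight.
Consider Leo. Suppose Leo is a knight.
Then no assignment of the remaining roles makes every statement match its speaker's type — contradiction.
So Leo is a knave.
Consider Kofi. Suppose Kofi is a knave.
Then Leo's statement comes out true, contradicting Leo being a knave.
So Kofi is a knight.
With that fixed, Hiro's statement is true, so Hiro is a knight.
Consider Ravi. Suppose Ravi is a knight.
Then Beata's statement comes out false, contradicting Beata being a knight.
So Ravi is a knave.

Hollis: knave, Beata: knight, Leo: knave, Kofi: knight, Ravi: knave, Hiro: knight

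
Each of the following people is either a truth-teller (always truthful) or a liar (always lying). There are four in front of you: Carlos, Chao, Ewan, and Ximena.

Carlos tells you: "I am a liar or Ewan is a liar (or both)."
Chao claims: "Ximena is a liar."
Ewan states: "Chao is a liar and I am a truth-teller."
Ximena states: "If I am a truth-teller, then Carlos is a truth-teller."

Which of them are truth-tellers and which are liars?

Consider Carlos. Suppose Carlos is a liar.
Then Carlos's own statement would have to be false, but it can't be — contradiction.
So Carlos is a truth-teller.
With that fixed, Ximena's statement is true, so Ximena is a truth-teller.
With that fixed, Chao's statement is false, so Chao is a liar.
Consider Ewan. Suppose Ewan is a truth-teller.
Then Carlos's statement comes out false, contradicting Carlos being a truth-teller.
So Ewan is a liar.

Carlos: truth-teller, Chao: liar, Ewan: liar, Ximena: truth-teller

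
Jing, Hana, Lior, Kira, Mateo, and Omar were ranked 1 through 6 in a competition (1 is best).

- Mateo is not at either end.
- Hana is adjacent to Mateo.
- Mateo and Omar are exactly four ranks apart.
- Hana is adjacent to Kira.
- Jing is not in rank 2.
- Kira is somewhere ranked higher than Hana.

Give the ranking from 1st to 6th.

Omar, Lior, Kira, Hana, Mateo, Jing

From clue 1: Mateo is in {2,3,4,5}.
From clues 1–3: Mateo is in {2,5}.
From clues 1–4: Hana is in {3,4}.
From clues 1–6: Omar → rank 1, Lior → rank 2, Kira → rank 3, Hana → rank 4, Mateo → rank 5, Jing → rank 6.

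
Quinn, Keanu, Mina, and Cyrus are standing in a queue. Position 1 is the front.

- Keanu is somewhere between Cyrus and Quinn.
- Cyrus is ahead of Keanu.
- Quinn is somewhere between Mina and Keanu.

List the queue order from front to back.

From clue 1: Keanu is in {2,3}.
From clues 1–2: Quinn is in {3,4}.
From clues 1–3: Cyrus → position 1, Keanu → position 2, Quinn → position 3, Mina → position 4.

Cyrus, Keanu, Quinn, Mina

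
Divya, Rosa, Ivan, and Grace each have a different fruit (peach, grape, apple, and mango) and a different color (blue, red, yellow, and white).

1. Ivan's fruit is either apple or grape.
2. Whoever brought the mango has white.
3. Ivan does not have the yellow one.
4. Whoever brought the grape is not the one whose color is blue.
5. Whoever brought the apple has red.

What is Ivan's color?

red

With clues 1–2, white is impossible for Ivan's color.
With clues 1–3, yellow is impossible for Ivan's color.
With clues 1–5, blue is impossible for Ivan's color.
That leaves red.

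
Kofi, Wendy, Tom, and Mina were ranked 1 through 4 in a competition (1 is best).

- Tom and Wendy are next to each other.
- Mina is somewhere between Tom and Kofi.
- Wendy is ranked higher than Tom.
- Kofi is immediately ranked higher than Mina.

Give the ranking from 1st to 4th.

Kofi, Mina, Wendy, Tom

From clues 1–2: Kofi is in {1,4}.
From clues 1–4: Kofi → rank 1, Mina → rank 2, Wendy → rank 3, Tom → rank 4.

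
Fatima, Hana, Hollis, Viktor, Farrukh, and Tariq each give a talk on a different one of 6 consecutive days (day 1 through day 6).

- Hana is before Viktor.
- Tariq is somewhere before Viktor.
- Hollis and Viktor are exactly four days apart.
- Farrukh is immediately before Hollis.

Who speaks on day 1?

With clue 1, Viktor is ruled out for day 1.
With clues 1–4, Fatima, Hana, Hollis, and Tariq are ruled out for day 1.
So day 1 is Farrukh.

Farrukh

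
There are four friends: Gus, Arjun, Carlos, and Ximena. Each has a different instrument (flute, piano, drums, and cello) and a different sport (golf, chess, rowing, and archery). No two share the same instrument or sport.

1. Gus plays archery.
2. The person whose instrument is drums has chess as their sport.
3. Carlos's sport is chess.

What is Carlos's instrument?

With clues 1–3, cello, flute, and piano are impossible for Carlos's instrument.
That leaves drums.

drums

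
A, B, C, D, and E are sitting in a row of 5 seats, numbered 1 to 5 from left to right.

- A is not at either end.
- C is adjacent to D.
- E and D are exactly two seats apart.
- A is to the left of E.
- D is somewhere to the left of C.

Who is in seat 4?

With clues 1–3, B is ruled out for seat 4.
With clues 1–4, D is ruled out for seat 4.
With clues 1–5, A and E are ruled out for seat 4.
So seat 4 is C.

C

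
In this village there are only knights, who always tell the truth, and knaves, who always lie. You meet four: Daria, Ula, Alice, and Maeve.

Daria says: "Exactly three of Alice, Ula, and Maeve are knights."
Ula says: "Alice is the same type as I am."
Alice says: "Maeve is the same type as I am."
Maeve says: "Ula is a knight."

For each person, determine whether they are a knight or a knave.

Daria: knight, Ula: knight, Alice: knight, Maeve: knight

Consider Daria. Suppose Daria is a knave.
Then no assignment of the remaining roles makes every statement match its speaker's type — contradiction.
So Daria is a knight.
Consider Ula. Suppose Ula is a knave.
Then Daria's statement comes out false, contradicting Daria being a knight.
So Ula is a knight.
With that fixed, Maeve's statement is true, so Maeve is a knight.
Consider Alice. Suppose Alice is a knave.
Then Daria's statement comes out false, contradicting Daria being a knight.
So Alice is a knight.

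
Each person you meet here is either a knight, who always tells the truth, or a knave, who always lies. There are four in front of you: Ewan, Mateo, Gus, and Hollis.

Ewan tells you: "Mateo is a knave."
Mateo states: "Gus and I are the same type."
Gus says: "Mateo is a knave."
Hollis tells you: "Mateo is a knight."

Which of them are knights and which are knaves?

Consider Ewan. Suppose Ewan is a knave.
Then no assignment of the remaining roles makes every statement match its speaker's type — contradiction.
So Ewan is a knight.
Consider Mateo. Suppose Mateo is a knight.
Then Ewan's statement comes out false, contradicting Ewan being a knight.
So Mateo is a knave.
With that fixed, Gus's statement is true, so Gus is a knight.
With that fixed, Hollis's statement is false, so Hollis is a knave.

Ewan: knight, Mateo: knave, Gus: knight, Hollis: knave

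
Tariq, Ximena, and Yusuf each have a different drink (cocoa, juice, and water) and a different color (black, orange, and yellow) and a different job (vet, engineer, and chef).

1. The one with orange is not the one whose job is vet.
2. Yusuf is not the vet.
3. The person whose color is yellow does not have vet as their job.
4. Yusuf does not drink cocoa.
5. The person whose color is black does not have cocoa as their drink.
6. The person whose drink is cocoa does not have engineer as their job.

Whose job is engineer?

With clues 1–6, Tariq and Ximena are impossible for the one with job engineer.
That leaves Yusuf.

Yusuf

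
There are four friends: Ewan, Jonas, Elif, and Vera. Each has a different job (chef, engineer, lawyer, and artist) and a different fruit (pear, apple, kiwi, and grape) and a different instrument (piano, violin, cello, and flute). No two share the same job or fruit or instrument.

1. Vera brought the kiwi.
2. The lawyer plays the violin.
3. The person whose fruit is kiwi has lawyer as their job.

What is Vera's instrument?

With clues 1–3, cello, flute, and piano are impossible for Vera's instrument.
That leaves violin.

violin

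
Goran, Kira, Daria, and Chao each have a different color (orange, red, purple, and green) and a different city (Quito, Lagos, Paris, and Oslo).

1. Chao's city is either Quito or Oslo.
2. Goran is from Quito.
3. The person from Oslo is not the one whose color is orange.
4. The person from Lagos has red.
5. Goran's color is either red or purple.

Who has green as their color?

With clues 1–5, Daria, Goran, and Kira are impossible for the one with color green.
That leaves Chao.

Chao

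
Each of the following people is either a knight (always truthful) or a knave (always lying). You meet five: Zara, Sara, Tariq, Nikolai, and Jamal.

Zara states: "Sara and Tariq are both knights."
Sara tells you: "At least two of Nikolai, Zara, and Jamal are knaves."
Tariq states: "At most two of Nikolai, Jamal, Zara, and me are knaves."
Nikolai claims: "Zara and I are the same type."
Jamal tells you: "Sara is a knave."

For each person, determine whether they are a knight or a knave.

Zara: knight, Sara: knight, Tariq: knight, Nikolai: knave, Jamal: knave

Consider Zara. Suppose Zara is a knave.
Then whichever role Nikolai has, Nikolai's statement has the wrong truth value — contradiction.
So Zara is a knight.
Consider Sara. Suppose Sara is a knave.
Then Zara's statement comes out false, contradicting Zara being a knight.
So Sara is a knight.
With that fixed, Jamal's statement is false, so Jamal is a knave.
Consider Tariq. Suppose Tariq is a knave.
Then Zara's statement comes out false, contradicting Zara being a knight.
So Tariq is a knight.
Consider Nikolai. Suppose Nikolai is a knight.
Then Sara's statement comes out false, contradicting Sara being a knight.
So Nikolai is a knave.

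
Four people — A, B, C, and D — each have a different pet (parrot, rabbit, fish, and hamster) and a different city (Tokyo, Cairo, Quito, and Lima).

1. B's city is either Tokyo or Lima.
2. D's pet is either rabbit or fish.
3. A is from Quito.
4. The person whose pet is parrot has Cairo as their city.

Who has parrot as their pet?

C

With clues 1–2, D is impossible for the one with pet parrot.
With clues 1–4, A and B are impossible for the one with pet parrot.
That leaves C.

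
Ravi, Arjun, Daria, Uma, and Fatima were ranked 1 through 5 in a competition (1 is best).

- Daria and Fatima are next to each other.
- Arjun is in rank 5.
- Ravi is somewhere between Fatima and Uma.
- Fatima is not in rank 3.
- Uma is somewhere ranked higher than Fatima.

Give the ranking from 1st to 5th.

From clues 1–2: Arjun → rank 5.
From clues 1–3: Ravi is in {2,3}.
From clues 1–5: Uma → rank 1, Ravi → rank 2, Daria → rank 3, Fatima → rank 4.

Uma, Ravi, Daria, Fatima, Arjun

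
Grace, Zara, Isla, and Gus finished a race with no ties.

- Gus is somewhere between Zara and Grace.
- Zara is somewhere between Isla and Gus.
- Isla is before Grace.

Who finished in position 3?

With clues 1–2, Grace and Isla are ruled out for place 3.
With clues 1–3, Zara is ruled out for place 3.
So place 3 is Gus.

Gus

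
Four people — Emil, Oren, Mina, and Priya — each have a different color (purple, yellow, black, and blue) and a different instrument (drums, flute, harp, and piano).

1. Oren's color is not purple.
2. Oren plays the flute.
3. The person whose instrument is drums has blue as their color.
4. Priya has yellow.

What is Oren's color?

black

Clue 1 rules out purple for Oren's color.
With clues 1–3, blue is impossible for Oren's color.
With clues 1–4, yellow is impossible for Oren's color.
That leaves black.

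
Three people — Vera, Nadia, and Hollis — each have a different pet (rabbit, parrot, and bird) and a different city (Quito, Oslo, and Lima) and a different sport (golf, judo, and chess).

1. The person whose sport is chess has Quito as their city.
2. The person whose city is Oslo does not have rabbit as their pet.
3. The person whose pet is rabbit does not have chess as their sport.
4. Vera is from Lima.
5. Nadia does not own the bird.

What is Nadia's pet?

parrot

With clues 1–4, rabbit is impossible for Nadia's pet.
With clues 1–5, bird is impossible for Nadia's pet.
That leaves parrot.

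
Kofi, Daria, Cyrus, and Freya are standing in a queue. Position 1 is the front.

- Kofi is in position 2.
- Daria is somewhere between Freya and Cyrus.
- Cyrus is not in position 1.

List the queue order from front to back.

From clue 1: Kofi → position 2.
From clues 1–2: Daria → position 3.
From clues 1–3: Freya → position 1, Cyrus → position 4.

Freya, Kofi, Daria, Cyrus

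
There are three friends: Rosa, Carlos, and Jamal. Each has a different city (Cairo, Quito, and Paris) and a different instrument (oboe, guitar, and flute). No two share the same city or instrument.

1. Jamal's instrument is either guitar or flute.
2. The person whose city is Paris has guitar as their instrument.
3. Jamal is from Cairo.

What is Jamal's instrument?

Clue 1 rules out oboe for Jamal's instrument.
With clues 1–3, guitar is impossible for Jamal's instrument.
That leaves flute.

flute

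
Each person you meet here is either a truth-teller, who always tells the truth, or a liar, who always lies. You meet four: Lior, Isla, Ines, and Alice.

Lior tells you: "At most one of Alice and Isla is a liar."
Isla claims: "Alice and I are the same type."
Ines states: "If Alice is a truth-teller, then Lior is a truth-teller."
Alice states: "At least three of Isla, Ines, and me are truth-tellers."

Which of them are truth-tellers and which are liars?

Lior: truth-teller, Isla: truth-teller, Ines: truth-teller, Alice: truth-teller

Consider Lior. Suppose Lior is a liar.
Then no assignment of the remaining roles makes every statement match its speaker's type — contradiction.
So Lior is a truth-teller.
With that fixed, Ines's statement is true, so Ines is a truth-teller.
Consider Isla. Suppose Isla is a liar.
Then no assignment of the remaining roles makes every statement match its speaker's type — contradiction.
So Isla is a truth-teller.
Consider Alice. Suppose Alice is a liar.
Then Isla's statement comes out false, contradicting Isla being a truth-teller.
So Alice is a truth-teller.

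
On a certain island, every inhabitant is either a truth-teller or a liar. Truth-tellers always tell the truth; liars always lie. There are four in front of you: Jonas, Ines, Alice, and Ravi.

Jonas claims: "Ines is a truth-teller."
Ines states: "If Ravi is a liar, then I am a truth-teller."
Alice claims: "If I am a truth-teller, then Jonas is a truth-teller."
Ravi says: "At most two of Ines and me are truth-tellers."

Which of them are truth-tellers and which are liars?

Jonas: truth-teller, Ines: truth-teller, Alice: truth-teller, Ravi: truth-teller

Regardless of anyone's role, Ravi's statement is true, so Ravi is a truth-teller.
With that fixed, Ines's statement is true, so Ines is a truth-teller.
With that fixed, Jonas's statement is true, so Jonas is a truth-teller.
With that fixed, Alice's statement is true, so Alice is a truth-teller.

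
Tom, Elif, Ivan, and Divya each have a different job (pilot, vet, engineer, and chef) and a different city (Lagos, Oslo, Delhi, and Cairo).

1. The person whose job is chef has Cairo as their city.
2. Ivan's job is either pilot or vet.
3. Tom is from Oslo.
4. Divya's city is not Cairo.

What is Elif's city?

With clues 1–3, Oslo is impossible for Elif's city.
With clues 1–4, Delhi and Lagos are impossible for Elif's city.
That leaves Cairo.

Cairo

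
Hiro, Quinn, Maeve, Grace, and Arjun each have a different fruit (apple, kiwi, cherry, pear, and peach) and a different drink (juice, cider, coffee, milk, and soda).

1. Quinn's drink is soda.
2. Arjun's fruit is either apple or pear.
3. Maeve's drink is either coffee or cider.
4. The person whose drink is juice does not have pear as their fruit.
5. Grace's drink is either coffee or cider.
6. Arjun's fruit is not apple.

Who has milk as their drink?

Arjun

Clue 1 rules out Quinn for the one with drink milk.
With clues 1–3, Maeve is impossible for the one with drink milk.
With clues 1–5, Grace is impossible for the one with drink milk.
With clues 1–6, Hiro is impossible for the one with drink milk.
That leaves Arjun.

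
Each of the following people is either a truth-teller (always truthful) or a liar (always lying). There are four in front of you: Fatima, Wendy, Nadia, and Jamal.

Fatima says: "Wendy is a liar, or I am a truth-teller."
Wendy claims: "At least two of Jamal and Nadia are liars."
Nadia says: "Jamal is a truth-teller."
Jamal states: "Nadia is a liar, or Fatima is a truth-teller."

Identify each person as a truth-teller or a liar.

Consider Fatima. Suppose Fatima is a liar.
Then no assignment of the remaining roles makes every statement match its speaker's type — contradiction.
So Fatima is a truth-teller.
With that fixed, Jamal's statement is true, so Jamal is a truth-teller.
With that fixed, Wendy's statement is false, so Wendy is a liar.
With that fixed, Nadia's statement is true, so Nadia is a truth-teller.

Fatima: truth-teller, Wendy: liar, Nadia: truth-teller, Jamal: truth-teller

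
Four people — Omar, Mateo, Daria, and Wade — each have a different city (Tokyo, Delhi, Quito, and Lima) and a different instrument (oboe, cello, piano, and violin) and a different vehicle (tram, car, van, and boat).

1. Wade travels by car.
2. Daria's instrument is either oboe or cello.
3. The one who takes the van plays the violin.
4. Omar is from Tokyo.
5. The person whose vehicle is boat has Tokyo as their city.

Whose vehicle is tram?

Daria

Clue 1 rules out Wade for the one with vehicle tram.
With clues 1–5, Mateo and Omar are impossible for the one with vehicle tram.
That leaves Daria.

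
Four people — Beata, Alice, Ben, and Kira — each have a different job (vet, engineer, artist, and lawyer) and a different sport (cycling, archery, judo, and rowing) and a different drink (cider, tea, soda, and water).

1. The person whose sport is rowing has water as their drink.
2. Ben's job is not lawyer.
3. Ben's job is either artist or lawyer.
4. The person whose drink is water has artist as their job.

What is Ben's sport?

rowing

With clues 1–4, archery, cycling, and judo are impossible for Ben's sport.
That leaves rowing.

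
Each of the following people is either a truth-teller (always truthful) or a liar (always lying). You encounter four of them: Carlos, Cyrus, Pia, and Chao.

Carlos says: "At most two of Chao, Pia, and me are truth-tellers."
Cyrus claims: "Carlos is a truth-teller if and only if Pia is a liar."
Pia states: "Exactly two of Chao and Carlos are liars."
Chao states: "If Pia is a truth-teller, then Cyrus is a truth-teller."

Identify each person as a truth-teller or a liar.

Carlos: truth-teller, Cyrus: truth-teller, Pia: liar, Chao: truth-teller

Consider Carlos. Suppose Carlos is a liar.
Then Carlos's own statement would have to be false, but it can't be — contradiction.
So Carlos is a truth-teller.
With that fixed, Pia's statement is false, so Pia is a liar.
With that fixed, Chao's statement is true, so Chao is a truth-teller.
With that fixed, Cyrus's statement is true, so Cyrus is a truth-teller.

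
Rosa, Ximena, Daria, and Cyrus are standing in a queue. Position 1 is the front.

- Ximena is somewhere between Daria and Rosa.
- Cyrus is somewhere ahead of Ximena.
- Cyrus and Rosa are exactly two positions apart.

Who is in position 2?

With clues 1–2, Ximena is ruled out for position 2.
With clues 1–3, Daria and Rosa are ruled out for position 2.
So position 2 is Cyrus.

Cyrus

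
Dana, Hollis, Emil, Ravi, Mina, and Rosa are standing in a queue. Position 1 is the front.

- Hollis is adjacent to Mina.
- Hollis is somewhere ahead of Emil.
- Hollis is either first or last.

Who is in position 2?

Mina

With clues 1–2, Emil is ruled out for position 2.
With clues 1–3, Dana, Hollis, Ravi, and Rosa are ruled out for position 2.
So position 2 is Mina.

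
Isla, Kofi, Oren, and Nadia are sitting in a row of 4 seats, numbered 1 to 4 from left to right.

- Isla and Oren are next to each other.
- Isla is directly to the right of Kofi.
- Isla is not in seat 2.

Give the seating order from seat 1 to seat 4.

Nadia, Kofi, Isla, Oren

From clues 1–2: Isla is in {2,3}.
From clues 1–3: Nadia → seat 1, Kofi → seat 2, Isla → seat 3, Oren → seat 4.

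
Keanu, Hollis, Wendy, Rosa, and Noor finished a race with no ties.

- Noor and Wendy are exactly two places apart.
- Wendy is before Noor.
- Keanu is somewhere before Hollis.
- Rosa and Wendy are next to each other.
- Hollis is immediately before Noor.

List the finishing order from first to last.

From clues 1–2: Wendy is in {1,2,3}.
From clues 1–4: Keanu is in {1,3,4}.
From clues 1–5: Keanu → place 1, Rosa → place 2, Wendy → place 3, Hollis → place 4, Noor → place 5.

Keanu, Rosa, Wendy, Hollis, Noor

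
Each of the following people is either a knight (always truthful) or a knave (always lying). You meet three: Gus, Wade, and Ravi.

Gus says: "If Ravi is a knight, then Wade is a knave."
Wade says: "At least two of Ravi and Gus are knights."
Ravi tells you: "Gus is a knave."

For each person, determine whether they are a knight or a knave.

Gus: knight, Wade: knave, Ravi: knave

Consider Gus. Suppose Gus is a knave.
Then no assignment of the remaining roles makes every statement match its speaker's type — contradiction.
So Gus is a knight.
With that fixed, Ravi's statement is false, so Ravi is a knave.
With that fixed, Wade's statement is false, so Wade is a knave.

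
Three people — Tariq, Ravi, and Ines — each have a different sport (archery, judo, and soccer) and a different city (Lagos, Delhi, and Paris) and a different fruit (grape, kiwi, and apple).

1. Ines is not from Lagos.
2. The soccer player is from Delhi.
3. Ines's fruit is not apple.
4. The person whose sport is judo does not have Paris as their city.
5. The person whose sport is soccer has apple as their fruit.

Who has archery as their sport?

With clues 1–5, Ravi and Tariq are impossible for the one with sport archery.
That leaves Ines.

Ines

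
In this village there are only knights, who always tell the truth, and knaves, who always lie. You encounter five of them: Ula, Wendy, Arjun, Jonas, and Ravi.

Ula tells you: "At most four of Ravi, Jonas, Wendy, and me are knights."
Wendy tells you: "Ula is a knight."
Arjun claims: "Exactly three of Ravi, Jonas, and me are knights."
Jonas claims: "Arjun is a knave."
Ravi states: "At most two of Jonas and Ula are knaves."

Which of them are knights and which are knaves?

Ula: knight, Wendy: knight, Arjun: knave, Jonas: knight, Ravi: knight

Regardless of anyone's role, Ula's statement is true, so Ula is a knight.
With that fixed, Wendy's statement is true, so Wendy is a knight.
With that fixed, Ravi's statement is true, so Ravi is a knight.
Consider Arjun. Suppose Arjun is a knight.
Then no assignment of the remaining roles makes every statement match its speaker's type — contradiction.
So Arjun is a knave.
With that fixed, Jonas's statement is true, so Jonas is a knight.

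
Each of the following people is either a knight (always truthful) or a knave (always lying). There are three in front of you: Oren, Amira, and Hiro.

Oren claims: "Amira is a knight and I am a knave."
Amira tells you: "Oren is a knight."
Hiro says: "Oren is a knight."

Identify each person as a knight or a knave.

Oren: knave, Amira: knave, Hiro: knave

Consider Oren. Suppose Oren is a knight.
Then Oren's own statement would have to be true, but it can't be — contradiction.
So Oren is a knave.
With that fixed, Amira's statement is false, so Amira is a knave.
With that fixed, Hiro's statement is false, so Hiro is a knave.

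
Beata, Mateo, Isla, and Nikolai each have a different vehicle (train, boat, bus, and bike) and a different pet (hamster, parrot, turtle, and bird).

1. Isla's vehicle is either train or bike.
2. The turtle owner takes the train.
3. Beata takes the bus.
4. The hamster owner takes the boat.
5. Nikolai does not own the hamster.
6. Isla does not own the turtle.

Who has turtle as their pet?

With clues 1–3, Beata is impossible for the one with pet turtle.
With clues 1–5, Mateo is impossible for the one with pet turtle.
With clues 1–6, Isla is impossible for the one with pet turtle.
That leaves Nikolai.

Nikolai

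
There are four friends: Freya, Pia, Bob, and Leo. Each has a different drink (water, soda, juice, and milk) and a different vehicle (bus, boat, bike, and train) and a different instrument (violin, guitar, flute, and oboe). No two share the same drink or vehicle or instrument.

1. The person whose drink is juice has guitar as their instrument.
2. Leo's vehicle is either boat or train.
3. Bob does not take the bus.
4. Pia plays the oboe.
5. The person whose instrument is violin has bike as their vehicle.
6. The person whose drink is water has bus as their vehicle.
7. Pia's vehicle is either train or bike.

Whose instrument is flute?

Freya

With clues 1–4, Pia is impossible for the one with instrument flute.
With clues 1–7, Bob and Leo are impossible for the one with instrument flute.
That leaves Freya.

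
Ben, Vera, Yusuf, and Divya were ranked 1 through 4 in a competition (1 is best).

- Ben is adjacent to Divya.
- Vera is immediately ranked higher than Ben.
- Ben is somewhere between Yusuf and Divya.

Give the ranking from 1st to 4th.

Yusuf, Vera, Ben, Divya

From clues 1–2: Ben is in {2,3}.
From clues 1–3: Yusuf → rank 1, Vera → rank 2, Ben → rank 3, Divya → rank 4.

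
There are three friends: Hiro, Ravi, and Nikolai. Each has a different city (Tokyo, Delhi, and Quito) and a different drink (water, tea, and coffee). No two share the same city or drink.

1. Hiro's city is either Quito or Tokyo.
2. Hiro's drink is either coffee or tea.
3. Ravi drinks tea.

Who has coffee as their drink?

Hiro

With clues 1–3, Nikolai and Ravi are impossible for the one with drink coffee.
That leaves Hiro.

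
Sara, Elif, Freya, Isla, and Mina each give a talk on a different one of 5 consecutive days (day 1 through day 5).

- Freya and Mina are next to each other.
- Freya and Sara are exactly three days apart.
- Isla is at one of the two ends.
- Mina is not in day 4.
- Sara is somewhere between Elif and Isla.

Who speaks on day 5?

Isla

With clues 1–3, Elif and Mina are ruled out for day 5.
With clues 1–4, Freya is ruled out for day 5.
With clues 1–5, Sara is ruled out for day 5.
So day 5 is Isla.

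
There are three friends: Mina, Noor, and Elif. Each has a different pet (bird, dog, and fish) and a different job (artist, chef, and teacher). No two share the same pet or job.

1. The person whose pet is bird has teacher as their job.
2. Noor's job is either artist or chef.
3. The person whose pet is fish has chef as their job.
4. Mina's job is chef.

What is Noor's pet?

With clues 1–2, bird is impossible for Noor's pet.
With clues 1–4, fish is impossible for Noor's pet.
That leaves dog.

dog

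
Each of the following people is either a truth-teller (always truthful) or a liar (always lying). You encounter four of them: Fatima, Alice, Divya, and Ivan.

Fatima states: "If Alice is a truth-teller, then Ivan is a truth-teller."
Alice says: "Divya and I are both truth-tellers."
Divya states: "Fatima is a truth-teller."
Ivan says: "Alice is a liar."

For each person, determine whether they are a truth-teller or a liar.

Fatima: truth-teller, Alice: liar, Divya: truth-teller, Ivan: truth-teller

Consider Fatima. Suppose Fatima is a liar.
Then no assignment of the remaining roles makes every statement match its speaker's type — contradiction.
So Fatima is a truth-teller.
With that fixed, Divya's statement is true, so Divya is a truth-teller.
Consider Alice. Suppose Alice is a truth-teller.
Then no assignment of the remaining roles makes every statement match its speaker's type — contradiction.
So Alice is a liar.
With that fixed, Ivan's statement is true, so Ivan is a truth-teller.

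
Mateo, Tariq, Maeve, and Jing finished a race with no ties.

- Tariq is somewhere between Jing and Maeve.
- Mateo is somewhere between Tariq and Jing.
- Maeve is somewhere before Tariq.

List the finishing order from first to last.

Maeve, Tariq, Mateo, Jing

From clue 1: Tariq is in {2,3}.
From clues 1–2: Mateo is in {2,3}.
From clues 1–3: Maeve → place 1, Tariq → place 2, Mateo → place 3, Jing → place 4.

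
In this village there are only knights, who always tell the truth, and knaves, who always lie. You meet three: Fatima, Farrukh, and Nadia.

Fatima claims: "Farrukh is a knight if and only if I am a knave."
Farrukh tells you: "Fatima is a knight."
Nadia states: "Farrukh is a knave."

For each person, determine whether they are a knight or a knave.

Fatima: knave, Farrukh: knave, Nadia: knight

Consider Fatima. Suppose Fatima is a knight.
Then no assignment of the remaining roles makes every statement match its speaker's type — contradiction.
So Fatima is a knave.
With that fixed, Farrukh's statement is false, so Farrukh is a knave.
With that fixed, Nadia's statement is true, so Nadia is a knight.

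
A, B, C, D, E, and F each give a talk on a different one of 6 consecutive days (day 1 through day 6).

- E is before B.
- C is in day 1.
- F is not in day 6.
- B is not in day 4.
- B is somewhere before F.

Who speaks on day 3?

With clues 1–2, C is ruled out for day 3.
With clues 1–5, A, D, E, and F are ruled out for day 3.
So day 3 is B.

B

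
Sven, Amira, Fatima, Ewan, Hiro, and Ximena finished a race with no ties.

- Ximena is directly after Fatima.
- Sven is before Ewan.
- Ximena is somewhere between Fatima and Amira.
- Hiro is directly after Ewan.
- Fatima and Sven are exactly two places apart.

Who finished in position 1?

With clue 1, Ximena is ruled out for place 1.
With clues 1–2, Ewan is ruled out for place 1.
With clues 1–3, Amira is ruled out for place 1.
With clues 1–4, Hiro is ruled out for place 1.
With clues 1–5, Sven is ruled out for place 1.
So place 1 is Fatima.

Fatima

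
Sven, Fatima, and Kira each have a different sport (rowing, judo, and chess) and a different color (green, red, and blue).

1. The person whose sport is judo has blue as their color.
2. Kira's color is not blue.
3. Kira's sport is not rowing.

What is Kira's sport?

chess

With clues 1–2, judo is impossible for Kira's sport.
With clues 1–3, rowing is impossible for Kira's sport.
That leaves chess.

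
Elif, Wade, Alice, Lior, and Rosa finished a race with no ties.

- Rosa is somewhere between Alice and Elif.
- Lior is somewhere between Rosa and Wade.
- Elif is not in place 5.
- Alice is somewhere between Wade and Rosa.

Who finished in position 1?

Elif

With clue 1, Rosa is ruled out for place 1.
With clues 1–2, Lior is ruled out for place 1.
With clues 1–4, Alice and Wade are ruled out for place 1.
So place 1 is Elif.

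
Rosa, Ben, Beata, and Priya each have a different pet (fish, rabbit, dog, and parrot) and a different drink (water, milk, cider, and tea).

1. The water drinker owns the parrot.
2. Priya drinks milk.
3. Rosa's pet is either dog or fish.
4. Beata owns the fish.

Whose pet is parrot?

With clues 1–2, Priya is impossible for the one with pet parrot.
With clues 1–3, Rosa is impossible for the one with pet parrot.
With clues 1–4, Beata is impossible for the one with pet parrot.
That leaves Ben.

Ben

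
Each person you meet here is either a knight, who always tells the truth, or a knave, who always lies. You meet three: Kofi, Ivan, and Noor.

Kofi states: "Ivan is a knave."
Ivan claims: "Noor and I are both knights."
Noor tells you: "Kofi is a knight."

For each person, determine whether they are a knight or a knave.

Consider Kofi. Suppose Kofi is a knave.
Then no assignment of the remaining roles makes every statement match its speaker's type — contradiction.
So Kofi is a knight.
With that fixed, Noor's statement is true, so Noor is a knight.
Consider Ivan. Suppose Ivan is a knight.
Then Kofi's statement comes out false, contradicting Kofi being a knight.
So Ivan is a knave.

Kofi: knight, Ivan: knave, Noor: knight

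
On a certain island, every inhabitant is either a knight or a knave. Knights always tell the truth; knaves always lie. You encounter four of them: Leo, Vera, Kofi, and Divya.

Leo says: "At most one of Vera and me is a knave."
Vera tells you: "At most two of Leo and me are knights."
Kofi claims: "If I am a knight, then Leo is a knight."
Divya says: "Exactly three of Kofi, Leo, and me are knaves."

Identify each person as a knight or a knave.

Leo: knight, Vera: knight, Kofi: knight, Divya: knave

Regardless of anyone's role, Vera's statement is true, so Vera is a knight.
With that fixed, Leo's statement is true, so Leo is a knight.
With that fixed, Kofi's statement is true, so Kofi is a knight.
With that fixed, Divya's statement is false, so Divya is a knave.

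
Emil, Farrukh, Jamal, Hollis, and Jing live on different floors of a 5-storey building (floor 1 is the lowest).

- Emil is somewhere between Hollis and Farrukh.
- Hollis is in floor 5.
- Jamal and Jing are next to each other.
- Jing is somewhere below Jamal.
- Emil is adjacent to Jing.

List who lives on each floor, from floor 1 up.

From clue 1: Emil is in {2,3,4}.
From clues 1–2: Hollis → floor 5.
From clues 1–3: Emil is in {2,4}.
From clues 1–5: Farrukh → floor 1, Emil → floor 2, Jing → floor 3, Jamal → floor 4.

Farrukh, Emil, Jing, Jamal, Hollis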